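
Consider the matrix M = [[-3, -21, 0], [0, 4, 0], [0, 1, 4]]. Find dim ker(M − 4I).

1

M − 4I = [[-7, -21, 0], [0, 0, 0], [0, 1, 0]].
This matrix has rank 2, so its null space has dimension 3 − 2 = 1.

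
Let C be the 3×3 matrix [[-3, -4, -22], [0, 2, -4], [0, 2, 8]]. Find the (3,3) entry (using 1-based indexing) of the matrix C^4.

2336

Characteristic polynomial: s^3 - 7s^2 - 6s + 72 = (s - 6)(s - 4)(s + 3), so the eigenvalues are -3, 4, 6.
s=-3: eigenvector (1, 0, 0).
s=4: eigenvector (2, 2, -1).
s=6: eigenvector (-2, -1, 1).
P = [[1, 2, -2], [0, 2, -1], [0, -1, 1]], D = diag(-3, 4, 6), P⁻¹ = [[1, 0, 2], [0, 1, 1], [0, 1, 2]].
C⁴ = P·diag(81, 256, 1296)·P⁻¹ = [[81, -2080, -4510], [0, -784, -2080], [0, 1040, 2336]].
The requested entry is 2336.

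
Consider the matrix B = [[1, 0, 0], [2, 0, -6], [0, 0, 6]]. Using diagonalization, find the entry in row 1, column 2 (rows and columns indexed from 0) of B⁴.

-1296

Characteristic polynomial: λ^3 - 7λ^2 + 6λ = λ(λ - 6)(λ - 1), so the eigenvalues are 0, 1, 6.
λ=6: eigenvector (0, -1, 1).
λ=0: eigenvector (0, 1, 0).
λ=1: eigenvector (1, 2, 0).
P = [[0, 0, 1], [-1, 1, 2], [1, 0, 0]], D = diag(6, 0, 1), P⁻¹ = [[0, 0, 1], [-2, 1, 1], [1, 0, 0]].
B⁴ = P·diag(1296, 0, 1)·P⁻¹ = [[1, 0, 0], [2, 0, -1296], [0, 0, 1296]].
The requested entry is -1296.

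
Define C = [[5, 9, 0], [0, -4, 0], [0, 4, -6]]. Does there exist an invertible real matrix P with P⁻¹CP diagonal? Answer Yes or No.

Characteristic polynomial: p(t) = t^3 + 5t^2 - 26t - 120 = (t - 5)(t + 4)(t + 6).
All 3 eigenvalues are distinct, so C is diagonalizable.

Yes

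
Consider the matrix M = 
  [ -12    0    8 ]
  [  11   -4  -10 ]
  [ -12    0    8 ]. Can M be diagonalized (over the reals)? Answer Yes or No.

No

Characteristic polynomial: p(λ) = λ^3 + 8λ^2 + 16λ = λ(λ + 4)^2.
λ = -4 has algebraic multiplicity 2; rank(M + 4I) = 2, so geometric multiplicity = 1.
Geometric multiplicity < algebraic multiplicity, so M is not diagonalizable.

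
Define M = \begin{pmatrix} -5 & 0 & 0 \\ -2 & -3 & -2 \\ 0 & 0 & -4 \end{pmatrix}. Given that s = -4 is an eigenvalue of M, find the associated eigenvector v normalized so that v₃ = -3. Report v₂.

-6

M + 4I = [[-1, 0, 0], [-2, 1, -2], [0, 0, 0]].
Solving (M + 4I)v = 0 gives the eigenspace spanned by (0, -6, -3).
With v₃ = -3, v = (0, -6, -3), so v₂ = -6.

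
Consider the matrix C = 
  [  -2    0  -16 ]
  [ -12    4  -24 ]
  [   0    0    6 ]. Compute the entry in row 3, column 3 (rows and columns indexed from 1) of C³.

216

Characteristic polynomial: t^3 - 8t^2 + 4t + 48 = (t - 6)(t - 4)(t + 2), so the eigenvalues are -2, 4, 6.
t=-2: eigenvector (1, 2, 0).
t=4: eigenvector (0, 1, 0).
t=6: eigenvector (-2, 0, 1).
P = [[1, 0, -2], [2, 1, 0], [0, 0, 1]], D = diag(-2, 4, 6), P⁻¹ = [[1, 0, 2], [-2, 1, -4], [0, 0, 1]].
C³ = P·diag(-8, 64, 216)·P⁻¹ = [[-8, 0, -448], [-144, 64, -288], [0, 0, 216]].
The requested entry is 216.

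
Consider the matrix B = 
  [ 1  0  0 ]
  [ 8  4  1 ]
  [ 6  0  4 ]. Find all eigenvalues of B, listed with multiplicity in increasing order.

1, 4, 4

Characteristic polynomial: p(t) = t^3 - 9t^2 + 24t - 16 = (t - 4)^2(t - 1).
Roots (with multiplicity): 1, 4, 4.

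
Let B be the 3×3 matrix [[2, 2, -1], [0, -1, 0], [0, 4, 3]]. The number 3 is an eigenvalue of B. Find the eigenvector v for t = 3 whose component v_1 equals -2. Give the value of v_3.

B − 3I = [[-1, 2, -1], [0, -4, 0], [0, 4, 0]].
Solving (B − 3I)v = 0 gives the eigenspace spanned by (-2, 0, 2).
With v_1 = -2, v = (-2, 0, 2), so v_3 = 2.

2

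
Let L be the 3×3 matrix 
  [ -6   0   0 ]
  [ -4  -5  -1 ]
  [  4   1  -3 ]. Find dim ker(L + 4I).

1

L + 4I = [[-2, 0, 0], [-4, -1, -1], [4, 1, 1]].
This matrix has rank 2, so its null space has dimension 3 − 2 = 1.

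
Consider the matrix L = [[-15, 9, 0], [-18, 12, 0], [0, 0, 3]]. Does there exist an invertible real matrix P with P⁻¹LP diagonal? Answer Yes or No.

Yes

Characteristic polynomial: p(s) = s^3 - 27s + 54 = (s - 3)^2(s + 6).
s = 3 has algebraic multiplicity 2; rank(L − 3I) = 1, so geometric multiplicity = 2.
Every eigenvalue has geometric = algebraic multiplicity, so L is diagonalizable.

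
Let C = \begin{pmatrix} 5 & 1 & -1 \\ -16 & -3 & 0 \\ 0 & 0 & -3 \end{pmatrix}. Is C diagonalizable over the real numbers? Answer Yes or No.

Characteristic polynomial: p(r) = r^3 + r^2 - 5r + 3 = (r - 1)^2(r + 3).
r = 1 has algebraic multiplicity 2; rank(C − 1I) = 2, so geometric multiplicity = 1.
Geometric multiplicity < algebraic multiplicity, so C is not diagonalizable.

No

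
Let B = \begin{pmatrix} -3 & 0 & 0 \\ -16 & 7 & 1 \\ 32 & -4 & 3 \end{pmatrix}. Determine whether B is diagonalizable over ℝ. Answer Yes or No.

No

Characteristic polynomial: p(λ) = λ^3 - 7λ^2 - 5λ + 75 = (λ - 5)^2(λ + 3).
λ = 5 has algebraic multiplicity 2; rank(B − 5I) = 2, so geometric multiplicity = 1.
Geometric multiplicity < algebraic multiplicity, so B is not diagonalizable.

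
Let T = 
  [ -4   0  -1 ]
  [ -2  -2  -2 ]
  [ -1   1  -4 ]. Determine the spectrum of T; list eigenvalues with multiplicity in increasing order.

Characteristic polynomial: p(r) = r^3 + 10r^2 + 33r + 36 = (r + 3)^2(r + 4).
Roots (with multiplicity): -4, -3, -3.

-4, -3, -3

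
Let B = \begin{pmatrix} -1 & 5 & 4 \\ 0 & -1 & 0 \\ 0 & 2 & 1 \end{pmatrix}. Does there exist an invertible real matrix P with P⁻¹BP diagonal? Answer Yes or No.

Characteristic polynomial: p(t) = t^3 + t^2 - t - 1 = (t - 1)(t + 1)^2.
t = -1 has algebraic multiplicity 2; rank(B + 1I) = 2, so geometric multiplicity = 1.
Geometric multiplicity < algebraic multiplicity, so B is not diagonalizable.

No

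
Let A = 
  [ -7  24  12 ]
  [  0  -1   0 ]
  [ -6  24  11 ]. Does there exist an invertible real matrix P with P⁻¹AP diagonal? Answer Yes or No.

Yes

Characteristic polynomial: p(μ) = μ^3 - 3μ^2 - 9μ - 5 = (μ - 5)(μ + 1)^2.
μ = -1 has algebraic multiplicity 2; rank(A + 1I) = 1, so geometric multiplicity = 2.
Every eigenvalue has geometric = algebraic multiplicity, so A is diagonalizable.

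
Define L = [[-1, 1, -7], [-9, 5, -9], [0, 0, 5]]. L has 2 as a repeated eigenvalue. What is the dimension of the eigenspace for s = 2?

1

L − 2I = [[-3, 1, -7], [-9, 3, -9], [0, 0, 3]].
This matrix has rank 2, so its null space has dimension 3 − 2 = 1.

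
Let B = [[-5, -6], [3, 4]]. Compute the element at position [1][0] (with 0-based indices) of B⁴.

-15

Characteristic polynomial: μ^2 + μ - 2 = (μ - 1)(μ + 2), so the eigenvalues are -2, 1.
μ=-2: eigenvector (2, -1).
μ=1: eigenvector (1, -1).
P = [[2, 1], [-1, -1]], D = diag(-2, 1), P⁻¹ = [[1, 1], [-1, -2]].
B⁴ = P·diag(16, 1)·P⁻¹ = [[31, 30], [-15, -14]].
The requested entry is -15.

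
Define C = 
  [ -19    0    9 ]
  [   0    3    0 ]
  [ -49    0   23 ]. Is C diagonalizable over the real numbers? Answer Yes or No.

No

Characteristic polynomial: p(s) = s^3 - 7s^2 + 16s - 12 = (s - 3)(s - 2)^2.
s = 2 has algebraic multiplicity 2; rank(C − 2I) = 2, so geometric multiplicity = 1.
Geometric multiplicity < algebraic multiplicity, so C is not diagonalizable.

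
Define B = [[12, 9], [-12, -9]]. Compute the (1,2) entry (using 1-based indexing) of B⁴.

243

Characteristic polynomial: s^2 - 3s = s(s - 3), so the eigenvalues are 0, 3.
s=3: eigenvector (1, -1).
s=0: eigenvector (-3, 4).
P = [[1, -3], [-1, 4]], D = diag(3, 0), P⁻¹ = [[4, 3], [1, 1]].
B⁴ = P·diag(81, 0)·P⁻¹ = [[324, 243], [-324, -243]].
The requested entry is 243.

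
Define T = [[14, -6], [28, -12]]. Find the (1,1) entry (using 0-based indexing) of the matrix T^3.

-48

Characteristic polynomial: s^2 - 2s = s(s - 2), so the eigenvalues are 0, 2.
s=0: eigenvector (3, 7).
s=2: eigenvector (1, 2).
P = [[3, 1], [7, 2]], D = diag(0, 2), P⁻¹ = [[-2, 1], [7, -3]].
T³ = P·diag(0, 8)·P⁻¹ = [[56, -24], [112, -48]].
The requested entry is -48.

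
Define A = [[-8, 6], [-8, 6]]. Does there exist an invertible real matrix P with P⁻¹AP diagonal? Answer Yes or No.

Characteristic polynomial: p(r) = r^2 + 2r = r(r + 2).
All 2 eigenvalues are distinct, so A is diagonalizable.

Yes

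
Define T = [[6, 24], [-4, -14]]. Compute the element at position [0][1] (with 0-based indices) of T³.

1248

Characteristic polynomial: r^2 + 8r + 12 = (r + 2)(r + 6), so the eigenvalues are -6, -2.
r=-6: eigenvector (-2, 1).
r=-2: eigenvector (-3, 1).
P = [[-2, -3], [1, 1]], D = diag(-6, -2), P⁻¹ = [[1, 3], [-1, -2]].
T³ = P·diag(-216, -8)·P⁻¹ = [[408, 1248], [-208, -632]].
The requested entry is 1248.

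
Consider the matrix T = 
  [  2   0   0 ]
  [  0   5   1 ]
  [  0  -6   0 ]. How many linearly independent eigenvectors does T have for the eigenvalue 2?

2

T − 2I = [[0, 0, 0], [0, 3, 1], [0, -6, -2]].
This matrix has rank 1, so its null space has dimension 3 − 1 = 2.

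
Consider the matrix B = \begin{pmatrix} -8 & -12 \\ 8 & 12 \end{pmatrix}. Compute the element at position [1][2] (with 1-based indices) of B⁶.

-12288

Characteristic polynomial: r^2 - 4r = r(r - 4), so the eigenvalues are 0, 4.
r=4: eigenvector (-1, 1).
r=0: eigenvector (3, -2).
P = [[-1, 3], [1, -2]], D = diag(4, 0), P⁻¹ = [[2, 3], [1, 1]].
B⁶ = P·diag(4096, 0)·P⁻¹ = [[-8192, -12288], [8192, 12288]].
The requested entry is -12288.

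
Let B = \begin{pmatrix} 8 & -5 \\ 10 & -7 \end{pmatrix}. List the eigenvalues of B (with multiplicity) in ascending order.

-2, 3

Characteristic polynomial: p(r) = r^2 - r - 6 = (r - 3)(r + 2).
Roots (with multiplicity): -2, 3.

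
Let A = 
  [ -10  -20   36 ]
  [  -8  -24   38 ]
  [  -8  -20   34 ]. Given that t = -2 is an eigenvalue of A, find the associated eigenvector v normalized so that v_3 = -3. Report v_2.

-3

A + 2I = [[-8, -20, 36], [-8, -22, 38], [-8, -20, 36]].
Solving (A + 2I)v = 0 gives the eigenspace spanned by (-6, -3, -3).
With v_3 = -3, v = (-6, -3, -3), so v_2 = -3.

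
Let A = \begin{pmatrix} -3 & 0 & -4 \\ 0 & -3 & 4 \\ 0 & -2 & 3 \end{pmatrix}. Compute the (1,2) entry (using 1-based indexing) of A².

8

Characteristic polynomial: t^3 + 3t^2 - t - 3 = (t - 1)(t + 1)(t + 3), so the eigenvalues are -3, -1, 1.
t=-3: eigenvector (1, 0, 0).
t=1: eigenvector (-1, 1, 1).
t=-1: eigenvector (2, -2, -1).
P = [[1, -1, 2], [0, 1, -2], [0, 1, -1]], D = diag(-3, 1, -1), P⁻¹ = [[1, 1, 0], [0, -1, 2], [0, -1, 1]].
A² = P·diag(9, 1, 1)·P⁻¹ = [[9, 8, 0], [0, 1, 0], [0, 0, 1]].
The requested entry is 8.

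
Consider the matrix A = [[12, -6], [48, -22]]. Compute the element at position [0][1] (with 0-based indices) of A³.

-456

Characteristic polynomial: t^2 + 10t + 24 = (t + 4)(t + 6), so the eigenvalues are -6, -4.
t=-6: eigenvector (1, 3).
t=-4: eigenvector (-3, -8).
P = [[1, -3], [3, -8]], D = diag(-6, -4), P⁻¹ = [[-8, 3], [-3, 1]].
A³ = P·diag(-216, -64)·P⁻¹ = [[1152, -456], [3648, -1432]].
The requested entry is -456.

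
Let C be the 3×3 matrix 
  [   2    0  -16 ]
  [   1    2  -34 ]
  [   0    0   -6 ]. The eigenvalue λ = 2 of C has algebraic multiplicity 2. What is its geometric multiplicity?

C − 2I = [[0, 0, -16], [1, 0, -34], [0, 0, -8]].
This matrix has rank 2, so its null space has dimension 3 − 2 = 1.

1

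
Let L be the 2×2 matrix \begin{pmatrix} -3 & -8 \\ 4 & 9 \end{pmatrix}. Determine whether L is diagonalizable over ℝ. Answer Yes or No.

Yes

Characteristic polynomial: p(μ) = μ^2 - 6μ + 5 = (μ - 5)(μ - 1).
All 2 eigenvalues are distinct, so L is diagonalizable.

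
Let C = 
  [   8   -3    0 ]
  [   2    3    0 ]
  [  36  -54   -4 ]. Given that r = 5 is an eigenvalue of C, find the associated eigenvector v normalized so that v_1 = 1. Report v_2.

1

C − 5I = [[3, -3, 0], [2, -2, 0], [36, -54, -9]].
Solving (C − 5I)v = 0 gives the eigenspace spanned by (1, 1, -2).
With v_1 = 1, v = (1, 1, -2), so v_2 = 1.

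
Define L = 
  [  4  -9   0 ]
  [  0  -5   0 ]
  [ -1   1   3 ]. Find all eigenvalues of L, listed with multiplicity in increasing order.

Characteristic polynomial: p(t) = t^3 - 2t^2 - 23t + 60 = (t - 4)(t - 3)(t + 5).
Roots (with multiplicity): -5, 3, 4.

-5, 3, 4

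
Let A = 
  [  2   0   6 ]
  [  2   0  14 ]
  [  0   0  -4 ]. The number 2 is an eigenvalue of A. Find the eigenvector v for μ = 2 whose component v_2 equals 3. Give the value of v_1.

3

A − 2I = [[0, 0, 6], [2, -2, 14], [0, 0, -6]].
Solving (A − 2I)v = 0 gives the eigenspace spanned by (3, 3, 0).
With v_2 = 3, v = (3, 3, 0), so v_1 = 3.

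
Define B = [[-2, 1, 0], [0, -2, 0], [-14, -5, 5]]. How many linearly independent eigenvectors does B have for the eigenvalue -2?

B + 2I = [[0, 1, 0], [0, 0, 0], [-14, -5, 7]].
This matrix has rank 2, so its null space has dimension 3 − 2 = 1.

1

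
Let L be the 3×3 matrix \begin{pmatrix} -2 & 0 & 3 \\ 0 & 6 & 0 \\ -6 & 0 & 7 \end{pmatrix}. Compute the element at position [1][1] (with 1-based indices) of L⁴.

-254

Characteristic polynomial: λ^3 - 11λ^2 + 34λ - 24 = (λ - 6)(λ - 4)(λ - 1), so the eigenvalues are 1, 4, 6.
λ=1: eigenvector (1, 0, 1).
λ=4: eigenvector (1, 0, 2).
λ=6: eigenvector (0, 1, 0).
P = [[1, 1, 0], [0, 0, 1], [1, 2, 0]], D = diag(1, 4, 6), P⁻¹ = [[2, 0, -1], [-1, 0, 1], [0, 1, 0]].
L⁴ = P·diag(1, 256, 1296)·P⁻¹ = [[-254, 0, 255], [0, 1296, 0], [-510, 0, 511]].
The requested entry is -254.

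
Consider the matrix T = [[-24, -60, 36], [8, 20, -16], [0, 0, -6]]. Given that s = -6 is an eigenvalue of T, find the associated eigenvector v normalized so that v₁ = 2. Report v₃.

1

T + 6I = [[-18, -60, 36], [8, 26, -16], [0, 0, 0]].
Solving (T + 6I)v = 0 gives the eigenspace spanned by (2, 0, 1).
With v₁ = 2, v = (2, 0, 1), so v₃ = 1.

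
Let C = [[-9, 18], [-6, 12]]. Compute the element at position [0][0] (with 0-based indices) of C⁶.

Characteristic polynomial: t^2 - 3t = t(t - 3), so the eigenvalues are 0, 3.
t=0: eigenvector (2, 1).
t=3: eigenvector (-3, -2).
P = [[2, -3], [1, -2]], D = diag(0, 3), P⁻¹ = [[2, -3], [1, -2]].
C⁶ = P·diag(0, 729)·P⁻¹ = [[-2187, 4374], [-1458, 2916]].
The requested entry is -2187.

-2187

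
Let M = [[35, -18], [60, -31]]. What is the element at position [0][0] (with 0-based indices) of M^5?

Characteristic polynomial: λ^2 - 4λ - 5 = (λ - 5)(λ + 1), so the eigenvalues are -1, 5.
λ=-1: eigenvector (1, 2).
λ=5: eigenvector (-3, -5).
P = [[1, -3], [2, -5]], D = diag(-1, 5), P⁻¹ = [[-5, 3], [-2, 1]].
M⁵ = P·diag(-1, 3125)·P⁻¹ = [[18755, -9378], [31260, -15631]].
The requested entry is 18755.

18755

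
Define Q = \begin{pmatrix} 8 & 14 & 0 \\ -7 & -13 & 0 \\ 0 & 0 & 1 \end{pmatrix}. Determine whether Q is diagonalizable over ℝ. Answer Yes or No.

Yes

Characteristic polynomial: p(r) = r^3 + 4r^2 - 11r + 6 = (r - 1)^2(r + 6).
r = 1 has algebraic multiplicity 2; rank(Q − 1I) = 1, so geometric multiplicity = 2.
Every eigenvalue has geometric = algebraic multiplicity, so Q is diagonalizable.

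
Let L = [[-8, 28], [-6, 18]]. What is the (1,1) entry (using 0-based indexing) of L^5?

48288

Characteristic polynomial: r^2 - 10r + 24 = (r - 6)(r - 4), so the eigenvalues are 4, 6.
r=4: eigenvector (7, 3).
r=6: eigenvector (2, 1).
P = [[7, 2], [3, 1]], D = diag(4, 6), P⁻¹ = [[1, -2], [-3, 7]].
L⁵ = P·diag(1024, 7776)·P⁻¹ = [[-39488, 94528], [-20256, 48288]].
The requested entry is 48288.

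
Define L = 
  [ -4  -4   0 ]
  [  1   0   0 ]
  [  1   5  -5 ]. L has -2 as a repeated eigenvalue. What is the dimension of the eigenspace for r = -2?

1

L + 2I = [[-2, -4, 0], [1, 2, 0], [1, 5, -3]].
This matrix has rank 2, so its null space has dimension 3 − 2 = 1.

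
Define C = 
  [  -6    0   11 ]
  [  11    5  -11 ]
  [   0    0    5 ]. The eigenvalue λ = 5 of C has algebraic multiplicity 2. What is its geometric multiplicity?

C − 5I = [[-11, 0, 11], [11, 0, -11], [0, 0, 0]].
This matrix has rank 1, so its null space has dimension 3 − 1 = 2.

2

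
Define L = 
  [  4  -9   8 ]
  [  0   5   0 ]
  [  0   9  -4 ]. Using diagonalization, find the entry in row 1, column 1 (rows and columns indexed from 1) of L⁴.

256

Characteristic polynomial: r^3 - 5r^2 - 16r + 80 = (r - 5)(r - 4)(r + 4), so the eigenvalues are -4, 4, 5.
r=5: eigenvector (-1, 1, 1).
r=4: eigenvector (1, 0, 0).
r=-4: eigenvector (-1, 0, 1).
P = [[-1, 1, -1], [1, 0, 0], [1, 0, 1]], D = diag(5, 4, -4), P⁻¹ = [[0, 1, 0], [1, 0, 1], [0, -1, 1]].
L⁴ = P·diag(625, 256, 256)·P⁻¹ = [[256, -369, 0], [0, 625, 0], [0, 369, 256]].
The requested entry is 256.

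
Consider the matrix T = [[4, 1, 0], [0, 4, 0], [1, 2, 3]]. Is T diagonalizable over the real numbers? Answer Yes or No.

No

Characteristic polynomial: p(s) = s^3 - 11s^2 + 40s - 48 = (s - 4)^2(s - 3).
s = 4 has algebraic multiplicity 2; rank(T − 4I) = 2, so geometric multiplicity = 1.
Geometric multiplicity < algebraic multiplicity, so T is not diagonalizable.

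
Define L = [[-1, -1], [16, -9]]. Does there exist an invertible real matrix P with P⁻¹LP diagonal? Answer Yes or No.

Characteristic polynomial: p(t) = t^2 + 10t + 25 = (t + 5)^2.
t = -5 has algebraic multiplicity 2; rank(L + 5I) = 1, so geometric multiplicity = 1.
Geometric multiplicity < algebraic multiplicity, so L is not diagonalizable.

No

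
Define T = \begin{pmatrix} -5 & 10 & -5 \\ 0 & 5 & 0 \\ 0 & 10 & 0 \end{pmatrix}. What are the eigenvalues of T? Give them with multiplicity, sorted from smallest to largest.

Characteristic polynomial: p(r) = r^3 - 25r = r(r - 5)(r + 5).
Roots (with multiplicity): -5, 0, 5.

-5, 0, 5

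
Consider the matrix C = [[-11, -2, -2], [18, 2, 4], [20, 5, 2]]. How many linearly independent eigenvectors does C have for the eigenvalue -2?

1

C + 2I = [[-9, -2, -2], [18, 4, 4], [20, 5, 4]].
This matrix has rank 2, so its null space has dimension 3 − 2 = 1.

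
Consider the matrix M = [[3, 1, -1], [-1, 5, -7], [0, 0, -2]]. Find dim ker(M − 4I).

M − 4I = [[-1, 1, -1], [-1, 1, -7], [0, 0, -6]].
This matrix has rank 2, so its null space has dimension 3 − 2 = 1.

1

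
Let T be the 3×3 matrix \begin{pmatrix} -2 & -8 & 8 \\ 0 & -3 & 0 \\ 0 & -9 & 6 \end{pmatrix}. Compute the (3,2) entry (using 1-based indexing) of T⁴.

Characteristic polynomial: λ^3 - λ^2 - 24λ - 36 = (λ - 6)(λ + 2)(λ + 3), so the eigenvalues are -3, -2, 6.
λ=-2: eigenvector (1, 0, 0).
λ=-3: eigenvector (0, 1, 1).
λ=6: eigenvector (1, 0, 1).
P = [[1, 0, 1], [0, 1, 0], [0, 1, 1]], D = diag(-2, -3, 6), P⁻¹ = [[1, 1, -1], [0, 1, 0], [0, -1, 1]].
T⁴ = P·diag(16, 81, 1296)·P⁻¹ = [[16, -1280, 1280], [0, 81, 0], [0, -1215, 1296]].
The requested entry is -1215.

-1215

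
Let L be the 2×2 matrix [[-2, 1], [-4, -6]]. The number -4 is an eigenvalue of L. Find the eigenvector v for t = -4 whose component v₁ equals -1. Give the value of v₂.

L + 4I = [[2, 1], [-4, -2]].
Solving (L + 4I)v = 0 gives the eigenspace spanned by (-1, 2).
With v₁ = -1, v = (-1, 2), so v₂ = 2.

2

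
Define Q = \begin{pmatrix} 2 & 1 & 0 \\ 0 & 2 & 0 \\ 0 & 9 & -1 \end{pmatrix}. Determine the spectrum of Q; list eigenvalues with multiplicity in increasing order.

Characteristic polynomial: p(λ) = λ^3 - 3λ^2 + 4 = (λ - 2)^2(λ + 1).
Roots (with multiplicity): -1, 2, 2.

-1, 2, 2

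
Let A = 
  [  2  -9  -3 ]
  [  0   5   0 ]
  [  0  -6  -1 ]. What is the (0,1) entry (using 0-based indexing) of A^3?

-243

Characteristic polynomial: λ^3 - 6λ^2 + 3λ + 10 = (λ - 5)(λ - 2)(λ + 1), so the eigenvalues are -1, 2, 5.
λ=2: eigenvector (1, 0, 0).
λ=-1: eigenvector (1, 0, 1).
λ=5: eigenvector (-2, 1, -1).
P = [[1, 1, -2], [0, 0, 1], [0, 1, -1]], D = diag(2, -1, 5), P⁻¹ = [[1, 1, -1], [0, 1, 1], [0, 1, 0]].
A³ = P·diag(8, -1, 125)·P⁻¹ = [[8, -243, -9], [0, 125, 0], [0, -126, -1]].
The requested entry is -243.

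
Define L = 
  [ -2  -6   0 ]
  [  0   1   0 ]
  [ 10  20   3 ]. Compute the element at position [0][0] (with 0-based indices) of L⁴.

Characteristic polynomial: r^3 - 2r^2 - 5r + 6 = (r - 3)(r - 1)(r + 2), so the eigenvalues are -2, 1, 3.
r=-2: eigenvector (1, 0, -2).
r=1: eigenvector (-2, 1, 0).
r=3: eigenvector (0, 0, 1).
P = [[1, -2, 0], [0, 1, 0], [-2, 0, 1]], D = diag(-2, 1, 3), P⁻¹ = [[1, 2, 0], [0, 1, 0], [2, 4, 1]].
L⁴ = P·diag(16, 1, 81)·P⁻¹ = [[16, 30, 0], [0, 1, 0], [130, 260, 81]].
The requested entry is 16.

16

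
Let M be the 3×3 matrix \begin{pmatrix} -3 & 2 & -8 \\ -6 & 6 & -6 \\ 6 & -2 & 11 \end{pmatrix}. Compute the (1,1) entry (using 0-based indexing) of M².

36

Characteristic polynomial: μ^3 - 14μ^2 + 63μ - 90 = (μ - 6)(μ - 5)(μ - 3), so the eigenvalues are 3, 5, 6.
μ=3: eigenvector (2, 2, -1).
μ=6: eigenvector (2, 1, -2).
μ=5: eigenvector (1, 0, -1).
P = [[2, 2, 1], [2, 1, 0], [-1, -2, -1]], D = diag(3, 6, 5), P⁻¹ = [[1, 0, 1], [-2, 1, -2], [3, -2, 2]].
M² = P·diag(9, 36, 25)·P⁻¹ = [[-51, 22, -76], [-54, 36, -54], [60, -22, 85]].
The requested entry is 36.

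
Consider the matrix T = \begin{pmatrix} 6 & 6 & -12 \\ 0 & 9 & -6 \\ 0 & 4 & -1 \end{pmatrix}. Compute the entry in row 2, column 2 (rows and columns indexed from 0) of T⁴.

Characteristic polynomial: s^3 - 14s^2 + 63s - 90 = (s - 6)(s - 5)(s - 3), so the eigenvalues are 3, 5, 6.
s=6: eigenvector (1, 0, 0).
s=5: eigenvector (6, 3, 2).
s=3: eigenvector (2, 1, 1).
P = [[1, 6, 2], [0, 3, 1], [0, 2, 1]], D = diag(6, 5, 3), P⁻¹ = [[1, -2, 0], [0, 1, -1], [0, -2, 3]].
T⁴ = P·diag(1296, 625, 81)·P⁻¹ = [[1296, 834, -3264], [0, 1713, -1632], [0, 1088, -1007]].
The requested entry is -1007.

-1007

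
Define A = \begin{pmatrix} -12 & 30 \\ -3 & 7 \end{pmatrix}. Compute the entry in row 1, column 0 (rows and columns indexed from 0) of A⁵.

-633

Characteristic polynomial: μ^2 + 5μ + 6 = (μ + 2)(μ + 3), so the eigenvalues are -3, -2.
μ=-2: eigenvector (3, 1).
μ=-3: eigenvector (10, 3).
P = [[3, 10], [1, 3]], D = diag(-2, -3), P⁻¹ = [[-3, 10], [1, -3]].
A⁵ = P·diag(-32, -243)·P⁻¹ = [[-2142, 6330], [-633, 1867]].
The requested entry is -633.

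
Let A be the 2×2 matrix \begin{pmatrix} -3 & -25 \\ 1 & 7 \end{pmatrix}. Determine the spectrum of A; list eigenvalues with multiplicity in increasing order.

Characteristic polynomial: p(μ) = μ^2 - 4μ + 4 = (μ - 2)^2.
Roots (with multiplicity): 2, 2.

2, 2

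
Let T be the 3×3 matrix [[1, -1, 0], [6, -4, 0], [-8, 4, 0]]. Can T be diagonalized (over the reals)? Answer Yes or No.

Characteristic polynomial: p(s) = s^3 + 3s^2 + 2s = s(s + 1)(s + 2).
All 3 eigenvalues are distinct, so T is diagonalizable.

Yes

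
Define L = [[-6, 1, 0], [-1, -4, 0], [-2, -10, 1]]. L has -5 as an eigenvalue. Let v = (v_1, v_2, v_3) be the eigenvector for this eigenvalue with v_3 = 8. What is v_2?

4

L + 5I = [[-1, 1, 0], [-1, 1, 0], [-2, -10, 6]].
Solving (L + 5I)v = 0 gives the eigenspace spanned by (4, 4, 8).
With v_3 = 8, v = (4, 4, 8), so v_2 = 4.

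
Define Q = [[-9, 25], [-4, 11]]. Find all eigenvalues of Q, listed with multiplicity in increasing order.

Characteristic polynomial: p(λ) = λ^2 - 2λ + 1 = (λ - 1)^2.
Roots (with multiplicity): 1, 1.

1, 1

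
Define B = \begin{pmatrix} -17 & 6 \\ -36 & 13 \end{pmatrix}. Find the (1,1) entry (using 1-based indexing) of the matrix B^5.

-9377

Characteristic polynomial: s^2 + 4s - 5 = (s - 1)(s + 5), so the eigenvalues are -5, 1.
s=1: eigenvector (1, 3).
s=-5: eigenvector (1, 2).
P = [[1, 1], [3, 2]], D = diag(1, -5), P⁻¹ = [[-2, 1], [3, -1]].
B⁵ = P·diag(1, -3125)·P⁻¹ = [[-9377, 3126], [-18756, 6253]].
The requested entry is -9377.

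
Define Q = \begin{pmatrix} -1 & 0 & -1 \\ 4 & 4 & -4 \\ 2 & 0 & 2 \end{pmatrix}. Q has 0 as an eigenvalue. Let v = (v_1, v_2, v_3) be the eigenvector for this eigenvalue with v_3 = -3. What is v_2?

Q = [[-1, 0, -1], [4, 4, -4], [2, 0, 2]].
Solving (Q)v = 0 gives the eigenspace spanned by (3, -6, -3).
With v_3 = -3, v = (3, -6, -3), so v_2 = -6.

-6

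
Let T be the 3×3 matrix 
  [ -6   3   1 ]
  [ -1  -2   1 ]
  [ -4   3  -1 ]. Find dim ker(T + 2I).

1

T + 2I = [[-4, 3, 1], [-1, 0, 1], [-4, 3, 1]].
This matrix has rank 2, so its null space has dimension 3 − 2 = 1.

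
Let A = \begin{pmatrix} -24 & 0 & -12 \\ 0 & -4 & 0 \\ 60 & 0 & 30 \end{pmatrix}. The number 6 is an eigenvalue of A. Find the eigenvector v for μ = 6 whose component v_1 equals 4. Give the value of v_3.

A − 6I = [[-30, 0, -12], [0, -10, 0], [60, 0, 24]].
Solving (A − 6I)v = 0 gives the eigenspace spanned by (4, 0, -10).
With v_1 = 4, v = (4, 0, -10), so v_3 = -10.

-10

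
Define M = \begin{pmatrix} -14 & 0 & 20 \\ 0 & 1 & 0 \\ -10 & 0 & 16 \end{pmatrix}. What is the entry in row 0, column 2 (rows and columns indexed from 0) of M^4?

2080

Characteristic polynomial: s^3 - 3s^2 - 22s + 24 = (s - 6)(s - 1)(s + 4), so the eigenvalues are -4, 1, 6.
s=6: eigenvector (-1, 0, -1).
s=1: eigenvector (0, 1, 0).
s=-4: eigenvector (2, 0, 1).
P = [[-1, 0, 2], [0, 1, 0], [-1, 0, 1]], D = diag(6, 1, -4), P⁻¹ = [[1, 0, -2], [0, 1, 0], [1, 0, -1]].
M⁴ = P·diag(1296, 1, 256)·P⁻¹ = [[-784, 0, 2080], [0, 1, 0], [-1040, 0, 2336]].
The requested entry is 2080.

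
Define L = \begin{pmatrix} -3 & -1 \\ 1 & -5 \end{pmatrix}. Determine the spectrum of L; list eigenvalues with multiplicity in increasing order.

-4, -4

Characteristic polynomial: p(s) = s^2 + 8s + 16 = (s + 4)^2.
Roots (with multiplicity): -4, -4.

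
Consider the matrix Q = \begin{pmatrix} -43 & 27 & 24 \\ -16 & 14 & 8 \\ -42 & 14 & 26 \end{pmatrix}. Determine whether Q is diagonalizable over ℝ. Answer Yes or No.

Characteristic polynomial: p(λ) = λ^3 + 3λ^2 - 28λ - 60 = (λ - 5)(λ + 2)(λ + 6).
All 3 eigenvalues are distinct, so Q is diagonalizable.

Yes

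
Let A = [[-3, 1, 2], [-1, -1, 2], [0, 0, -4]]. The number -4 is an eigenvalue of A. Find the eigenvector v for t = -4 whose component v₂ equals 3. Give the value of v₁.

A + 4I = [[1, 1, 2], [-1, 3, 2], [0, 0, 0]].
Solving (A + 4I)v = 0 gives the eigenspace spanned by (3, 3, -3).
With v₂ = 3, v = (3, 3, -3), so v₁ = 3.

3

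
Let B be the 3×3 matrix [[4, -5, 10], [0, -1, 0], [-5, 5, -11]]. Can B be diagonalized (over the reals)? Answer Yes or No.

Characteristic polynomial: p(μ) = μ^3 + 8μ^2 + 13μ + 6 = (μ + 1)^2(μ + 6).
μ = -1 has algebraic multiplicity 2; rank(B + 1I) = 1, so geometric multiplicity = 2.
Every eigenvalue has geometric = algebraic multiplicity, so B is diagonalizable.

Yes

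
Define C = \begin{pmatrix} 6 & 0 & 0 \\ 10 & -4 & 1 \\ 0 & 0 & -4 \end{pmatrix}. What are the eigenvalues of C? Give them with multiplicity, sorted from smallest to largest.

Characteristic polynomial: p(μ) = μ^3 + 2μ^2 - 32μ - 96 = (μ - 6)(μ + 4)^2.
Roots (with multiplicity): -4, -4, 6.

-4, -4, 6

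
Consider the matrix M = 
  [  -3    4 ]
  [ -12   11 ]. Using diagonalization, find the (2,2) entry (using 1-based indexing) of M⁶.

Characteristic polynomial: μ^2 - 8μ + 15 = (μ - 5)(μ - 3), so the eigenvalues are 3, 5.
μ=3: eigenvector (-2, -3).
μ=5: eigenvector (1, 2).
P = [[-2, 1], [-3, 2]], D = diag(3, 5), P⁻¹ = [[-2, 1], [-3, 2]].
M⁶ = P·diag(729, 15625)·P⁻¹ = [[-43959, 29792], [-89376, 60313]].
The requested entry is 60313.

60313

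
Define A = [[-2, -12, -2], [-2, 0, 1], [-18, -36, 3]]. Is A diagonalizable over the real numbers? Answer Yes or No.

Characteristic polynomial: p(r) = r^3 - r^2 - 30r + 72 = (r - 4)(r - 3)(r + 6).
All 3 eigenvalues are distinct, so A is diagonalizable.

Yes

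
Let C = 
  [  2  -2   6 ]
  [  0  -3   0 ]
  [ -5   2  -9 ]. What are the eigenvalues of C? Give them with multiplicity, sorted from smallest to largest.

Characteristic polynomial: p(r) = r^3 + 10r^2 + 33r + 36 = (r + 3)^2(r + 4).
Roots (with multiplicity): -4, -3, -3.

-4, -3, -3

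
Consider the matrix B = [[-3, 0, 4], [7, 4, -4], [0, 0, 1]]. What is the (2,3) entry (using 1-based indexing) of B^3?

Characteristic polynomial: t^3 - 2t^2 - 11t + 12 = (t - 4)(t - 1)(t + 3), so the eigenvalues are -3, 1, 4.
t=4: eigenvector (0, 1, 0).
t=-3: eigenvector (1, -1, 0).
t=1: eigenvector (1, -1, 1).
P = [[0, 1, 1], [1, -1, -1], [0, 0, 1]], D = diag(4, -3, 1), P⁻¹ = [[1, 1, 0], [1, 0, -1], [0, 0, 1]].
B³ = P·diag(64, -27, 1)·P⁻¹ = [[-27, 0, 28], [91, 64, -28], [0, 0, 1]].
The requested entry is -28.

-28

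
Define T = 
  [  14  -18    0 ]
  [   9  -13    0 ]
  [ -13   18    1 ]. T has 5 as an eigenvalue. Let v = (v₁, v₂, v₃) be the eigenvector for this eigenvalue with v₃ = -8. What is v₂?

4

T − 5I = [[9, -18, 0], [9, -18, 0], [-13, 18, -4]].
Solving (T − 5I)v = 0 gives the eigenspace spanned by (8, 4, -8).
With v₃ = -8, v = (8, 4, -8), so v₂ = 4.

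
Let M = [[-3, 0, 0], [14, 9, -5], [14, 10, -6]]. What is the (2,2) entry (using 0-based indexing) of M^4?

-254

Characteristic polynomial: λ^3 - 13λ - 12 = (λ - 4)(λ + 1)(λ + 3), so the eigenvalues are -3, -1, 4.
λ=-1: eigenvector (0, 1, 2).
λ=-3: eigenvector (1, -2, -2).
λ=4: eigenvector (0, -1, -1).
P = [[0, 1, 0], [1, -2, -1], [2, -2, -1]], D = diag(-1, -3, 4), P⁻¹ = [[0, -1, 1], [1, 0, 0], [-2, -2, 1]].
M⁴ = P·diag(1, 81, 256)·P⁻¹ = [[81, 0, 0], [350, 511, -255], [350, 510, -254]].
The requested entry is -254.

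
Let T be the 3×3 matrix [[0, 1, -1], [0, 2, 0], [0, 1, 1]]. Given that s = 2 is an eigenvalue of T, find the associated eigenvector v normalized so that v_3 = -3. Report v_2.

T − 2I = [[-2, 1, -1], [0, 0, 0], [0, 1, -1]].
Solving (T − 2I)v = 0 gives the eigenspace spanned by (0, -3, -3).
With v_3 = -3, v = (0, -3, -3), so v_2 = -3.

-3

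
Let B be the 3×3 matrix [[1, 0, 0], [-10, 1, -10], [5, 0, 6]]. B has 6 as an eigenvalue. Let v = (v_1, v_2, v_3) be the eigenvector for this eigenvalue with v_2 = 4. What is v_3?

-2

B − 6I = [[-5, 0, 0], [-10, -5, -10], [5, 0, 0]].
Solving (B − 6I)v = 0 gives the eigenspace spanned by (0, 4, -2).
With v_2 = 4, v = (0, 4, -2), so v_3 = -2.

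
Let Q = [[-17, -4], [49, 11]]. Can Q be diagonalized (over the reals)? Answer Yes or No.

Characteristic polynomial: p(s) = s^2 + 6s + 9 = (s + 3)^2.
s = -3 has algebraic multiplicity 2; rank(Q + 3I) = 1, so geometric multiplicity = 1.
Geometric multiplicity < algebraic multiplicity, so Q is not diagonalizable.

No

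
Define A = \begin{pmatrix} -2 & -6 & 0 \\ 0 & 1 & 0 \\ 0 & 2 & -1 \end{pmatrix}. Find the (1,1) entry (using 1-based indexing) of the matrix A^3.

-8

Characteristic polynomial: t^3 + 2t^2 - t - 2 = (t - 1)(t + 1)(t + 2), so the eigenvalues are -2, -1, 1.
t=-2: eigenvector (1, 0, 0).
t=1: eigenvector (-2, 1, 1).
t=-1: eigenvector (0, 0, 1).
P = [[1, -2, 0], [0, 1, 0], [0, 1, 1]], D = diag(-2, 1, -1), P⁻¹ = [[1, 2, 0], [0, 1, 0], [0, -1, 1]].
A³ = P·diag(-8, 1, -1)·P⁻¹ = [[-8, -18, 0], [0, 1, 0], [0, 2, -1]].
The requested entry is -8.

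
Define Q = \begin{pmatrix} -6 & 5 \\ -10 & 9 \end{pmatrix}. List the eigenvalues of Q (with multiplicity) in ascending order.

Characteristic polynomial: p(λ) = λ^2 - 3λ - 4 = (λ - 4)(λ + 1).
Roots (with multiplicity): -1, 4.

-1, 4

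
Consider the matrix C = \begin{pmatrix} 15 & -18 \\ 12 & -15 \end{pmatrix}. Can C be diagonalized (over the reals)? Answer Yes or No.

Yes

Characteristic polynomial: p(t) = t^2 - 9 = (t - 3)(t + 3).
All 2 eigenvalues are distinct, so C is diagonalizable.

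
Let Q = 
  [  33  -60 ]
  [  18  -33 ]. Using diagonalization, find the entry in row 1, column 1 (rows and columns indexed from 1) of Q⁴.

81

Characteristic polynomial: s^2 - 9 = (s - 3)(s + 3), so the eigenvalues are -3, 3.
s=-3: eigenvector (-5, -3).
s=3: eigenvector (2, 1).
P = [[-5, 2], [-3, 1]], D = diag(-3, 3), P⁻¹ = [[1, -2], [3, -5]].
Q⁴ = P·diag(81, 81)·P⁻¹ = [[81, 0], [0, 81]].
The requested entry is 81.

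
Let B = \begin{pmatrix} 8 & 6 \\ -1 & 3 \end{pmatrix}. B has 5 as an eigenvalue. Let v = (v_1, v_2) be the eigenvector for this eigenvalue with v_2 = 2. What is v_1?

-4

B − 5I = [[3, 6], [-1, -2]].
Solving (B − 5I)v = 0 gives the eigenspace spanned by (-4, 2).
With v_2 = 2, v = (-4, 2), so v_1 = -4.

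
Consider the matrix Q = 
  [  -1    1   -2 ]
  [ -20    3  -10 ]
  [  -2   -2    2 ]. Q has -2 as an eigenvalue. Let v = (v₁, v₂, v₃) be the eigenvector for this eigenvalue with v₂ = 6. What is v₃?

Q + 2I = [[1, 1, -2], [-20, 5, -10], [-2, -2, 4]].
Solving (Q + 2I)v = 0 gives the eigenspace spanned by (0, 6, 3).
With v₂ = 6, v = (0, 6, 3), so v₃ = 3.

3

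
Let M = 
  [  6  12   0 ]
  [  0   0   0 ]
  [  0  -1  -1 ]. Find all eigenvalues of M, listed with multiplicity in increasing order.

-1, 0, 6

Characteristic polynomial: p(λ) = λ^3 - 5λ^2 - 6λ = λ(λ - 6)(λ + 1).
Roots (with multiplicity): -1, 0, 6.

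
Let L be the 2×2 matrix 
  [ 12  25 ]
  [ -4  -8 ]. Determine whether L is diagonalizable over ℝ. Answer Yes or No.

Characteristic polynomial: p(μ) = μ^2 - 4μ + 4 = (μ - 2)^2.
μ = 2 has algebraic multiplicity 2; rank(L − 2I) = 1, so geometric multiplicity = 1.
Geometric multiplicity < algebraic multiplicity, so L is not diagonalizable.

No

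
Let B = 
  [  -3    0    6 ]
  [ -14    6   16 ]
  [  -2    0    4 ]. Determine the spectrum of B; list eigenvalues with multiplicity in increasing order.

Characteristic polynomial: p(r) = r^3 - 7r^2 + 6r = r(r - 6)(r - 1).
Roots (with multiplicity): 0, 1, 6.

0, 1, 6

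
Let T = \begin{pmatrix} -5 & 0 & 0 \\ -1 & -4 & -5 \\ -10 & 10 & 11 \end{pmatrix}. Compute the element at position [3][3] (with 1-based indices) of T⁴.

2591

Characteristic polynomial: λ^3 - 2λ^2 - 29λ + 30 = (λ - 6)(λ - 1)(λ + 5), so the eigenvalues are -5, 1, 6.
λ=-5: eigenvector (1, 1, 0).
λ=6: eigenvector (0, 1, -2).
λ=1: eigenvector (0, 1, -1).
P = [[1, 0, 0], [1, 1, 1], [0, -2, -1]], D = diag(-5, 6, 1), P⁻¹ = [[1, 0, 0], [1, -1, -1], [-2, 2, 1]].
T⁴ = P·diag(625, 1296, 1)·P⁻¹ = [[625, 0, 0], [1919, -1294, -1295], [-2590, 2590, 2591]].
The requested entry is 2591.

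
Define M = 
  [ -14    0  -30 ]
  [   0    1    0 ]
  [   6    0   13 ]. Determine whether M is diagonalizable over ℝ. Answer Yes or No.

Yes

Characteristic polynomial: p(λ) = λ^3 - 3λ + 2 = (λ - 1)^2(λ + 2).
λ = 1 has algebraic multiplicity 2; rank(M − 1I) = 1, so geometric multiplicity = 2.
Every eigenvalue has geometric = algebraic multiplicity, so M is diagonalizable.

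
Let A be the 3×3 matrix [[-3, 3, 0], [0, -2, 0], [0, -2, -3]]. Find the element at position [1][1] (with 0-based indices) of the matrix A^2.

Characteristic polynomial: λ^3 + 8λ^2 + 21λ + 18 = (λ + 2)(λ + 3)^2, so the eigenvalues are -3, -3, -2.
λ=-3: eigenvector (1, 0, 0).
λ=-2: eigenvector (3, 1, -2).
λ=-3: eigenvector (-1, 0, 1).
P = [[1, 3, -1], [0, 1, 0], [0, -2, 1]], D = diag(-3, -2, -3), P⁻¹ = [[1, -1, 1], [0, 1, 0], [0, 2, 1]].
A² = P·diag(9, 4, 9)·P⁻¹ = [[9, -15, 0], [0, 4, 0], [0, 10, 9]].
The requested entry is 4.

4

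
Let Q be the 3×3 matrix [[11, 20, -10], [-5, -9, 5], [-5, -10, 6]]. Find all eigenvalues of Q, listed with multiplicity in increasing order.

Characteristic polynomial: p(μ) = μ^3 - 8μ^2 + 13μ - 6 = (μ - 6)(μ - 1)^2.
Roots (with multiplicity): 1, 1, 6.

1, 1, 6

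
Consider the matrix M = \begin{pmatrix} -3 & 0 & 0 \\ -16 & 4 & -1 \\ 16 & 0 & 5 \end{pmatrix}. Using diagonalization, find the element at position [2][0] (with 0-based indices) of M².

Characteristic polynomial: λ^3 - 6λ^2 - 7λ + 60 = (λ - 5)(λ - 4)(λ + 3), so the eigenvalues are -3, 4, 5.
λ=-3: eigenvector (1, 2, -2).
λ=4: eigenvector (0, 1, 0).
λ=5: eigenvector (0, -1, 1).
P = [[1, 0, 0], [2, 1, -1], [-2, 0, 1]], D = diag(-3, 4, 5), P⁻¹ = [[1, 0, 0], [0, 1, 1], [2, 0, 1]].
M² = P·diag(9, 16, 25)·P⁻¹ = [[9, 0, 0], [-32, 16, -9], [32, 0, 25]].
The requested entry is 32.

32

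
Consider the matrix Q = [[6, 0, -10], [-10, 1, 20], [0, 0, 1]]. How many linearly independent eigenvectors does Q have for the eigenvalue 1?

2

Q − 1I = [[5, 0, -10], [-10, 0, 20], [0, 0, 0]].
This matrix has rank 1, so its null space has dimension 3 − 1 = 2.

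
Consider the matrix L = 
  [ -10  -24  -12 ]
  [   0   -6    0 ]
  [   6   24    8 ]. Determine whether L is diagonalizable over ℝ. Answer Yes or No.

Characteristic polynomial: p(t) = t^3 + 8t^2 + 4t - 48 = (t - 2)(t + 4)(t + 6).
All 3 eigenvalues are distinct, so L is diagonalizable.

Yes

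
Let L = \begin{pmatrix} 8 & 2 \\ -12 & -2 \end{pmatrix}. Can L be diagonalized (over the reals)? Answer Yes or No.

Characteristic polynomial: p(λ) = λ^2 - 6λ + 8 = (λ - 4)(λ - 2).
All 2 eigenvalues are distinct, so L is diagonalizable.

Yes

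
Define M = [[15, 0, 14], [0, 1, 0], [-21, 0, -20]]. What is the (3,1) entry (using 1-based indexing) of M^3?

Characteristic polynomial: r^3 + 4r^2 - 11r + 6 = (r - 1)^2(r + 6), so the eigenvalues are -6, 1, 1.
r=1: eigenvector (1, 0, -1).
r=1: eigenvector (0, 1, 0).
r=-6: eigenvector (-2, 0, 3).
P = [[1, 0, -2], [0, 1, 0], [-1, 0, 3]], D = diag(1, 1, -6), P⁻¹ = [[3, 0, 2], [0, 1, 0], [1, 0, 1]].
M³ = P·diag(1, 1, -216)·P⁻¹ = [[435, 0, 434], [0, 1, 0], [-651, 0, -650]].
The requested entry is -651.

-651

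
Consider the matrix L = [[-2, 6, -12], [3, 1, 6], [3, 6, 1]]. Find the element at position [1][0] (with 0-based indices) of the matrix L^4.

Characteristic polynomial: s^3 - 21s + 20 = (s - 4)(s - 1)(s + 5), so the eigenvalues are -5, 1, 4.
s=4: eigenvector (-1, 1, 1).
s=-5: eigenvector (-2, 1, 0).
s=1: eigenvector (-2, 1, 1).
P = [[-1, -2, -2], [1, 1, 1], [1, 0, 1]], D = diag(4, -5, 1), P⁻¹ = [[1, 2, 0], [0, 1, -1], [-1, -2, 1]].
L⁴ = P·diag(256, 625, 1)·P⁻¹ = [[-254, -1758, 1248], [255, 1135, -624], [255, 510, 1]].
The requested entry is 255.

255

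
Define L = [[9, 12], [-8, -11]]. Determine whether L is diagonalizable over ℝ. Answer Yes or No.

Characteristic polynomial: p(λ) = λ^2 + 2λ - 3 = (λ - 1)(λ + 3).
All 2 eigenvalues are distinct, so L is diagonalizable.

Yes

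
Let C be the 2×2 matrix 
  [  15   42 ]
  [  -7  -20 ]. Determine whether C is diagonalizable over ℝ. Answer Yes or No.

Characteristic polynomial: p(λ) = λ^2 + 5λ - 6 = (λ - 1)(λ + 6).
All 2 eigenvalues are distinct, so C is diagonalizable.

Yes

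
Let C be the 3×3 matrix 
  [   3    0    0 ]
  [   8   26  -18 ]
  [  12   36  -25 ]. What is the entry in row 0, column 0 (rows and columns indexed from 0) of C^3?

27

Characteristic polynomial: s^3 - 4s^2 + s + 6 = (s - 3)(s - 2)(s + 1), so the eigenvalues are -1, 2, 3.
s=3: eigenvector (1, 2, 3).
s=2: eigenvector (0, -3, -4).
s=-1: eigenvector (0, -2, -3).
P = [[1, 0, 0], [2, -3, -2], [3, -4, -3]], D = diag(3, 2, -1), P⁻¹ = [[1, 0, 0], [0, -3, 2], [1, 4, -3]].
C³ = P·diag(27, 8, -1)·P⁻¹ = [[27, 0, 0], [56, 80, -54], [84, 108, -73]].
The requested entry is 27.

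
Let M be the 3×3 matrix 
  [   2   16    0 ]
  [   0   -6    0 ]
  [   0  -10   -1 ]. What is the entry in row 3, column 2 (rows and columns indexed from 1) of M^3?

-430

Characteristic polynomial: t^3 + 5t^2 - 8t - 12 = (t - 2)(t + 1)(t + 6), so the eigenvalues are -6, -1, 2.
t=-1: eigenvector (0, 0, 1).
t=-6: eigenvector (-2, 1, 2).
t=2: eigenvector (1, 0, 0).
P = [[0, -2, 1], [0, 1, 0], [1, 2, 0]], D = diag(-1, -6, 2), P⁻¹ = [[0, -2, 1], [0, 1, 0], [1, 2, 0]].
M³ = P·diag(-1, -216, 8)·P⁻¹ = [[8, 448, 0], [0, -216, 0], [0, -430, -1]].
The requested entry is -430.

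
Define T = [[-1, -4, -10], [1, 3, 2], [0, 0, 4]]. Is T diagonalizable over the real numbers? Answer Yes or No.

Characteristic polynomial: p(μ) = μ^3 - 6μ^2 + 9μ - 4 = (μ - 4)(μ - 1)^2.
μ = 1 has algebraic multiplicity 2; rank(T − 1I) = 2, so geometric multiplicity = 1.
Geometric multiplicity < algebraic multiplicity, so T is not diagonalizable.

No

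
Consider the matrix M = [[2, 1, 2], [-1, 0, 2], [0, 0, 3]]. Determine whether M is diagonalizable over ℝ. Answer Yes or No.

No

Characteristic polynomial: p(λ) = λ^3 - 5λ^2 + 7λ - 3 = (λ - 3)(λ - 1)^2.
λ = 1 has algebraic multiplicity 2; rank(M − 1I) = 2, so geometric multiplicity = 1.
Geometric multiplicity < algebraic multiplicity, so M is not diagonalizable.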